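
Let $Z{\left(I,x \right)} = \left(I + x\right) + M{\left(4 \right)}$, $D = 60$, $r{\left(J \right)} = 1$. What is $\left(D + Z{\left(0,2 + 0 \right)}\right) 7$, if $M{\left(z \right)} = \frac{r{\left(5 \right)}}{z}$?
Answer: $\frac{1743}{4} \approx 435.75$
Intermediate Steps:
$M{\left(z \right)} = \frac{1}{z}$ ($M{\left(z \right)} = 1 \frac{1}{z} = \frac{1}{z}$)
$Z{\left(I,x \right)} = \frac{1}{4} + I + x$ ($Z{\left(I,x \right)} = \left(I + x\right) + \frac{1}{4} = \frac{1}{4} + I + x$)
$\left(D + Z{\left(0,2 + 0 \right)}\right) 7 = \left(60 + \left(\frac{1}{4} + 0 + \left(2 + 0\right)\right)\right) 7 = \left(60 + \left(\frac{1}{4} + 0 + 2\right)\right) 7 = \left(60 + \frac{9}{4}\right) 7 = \frac{249}{4} \cdot 7 = \frac{1743}{4}$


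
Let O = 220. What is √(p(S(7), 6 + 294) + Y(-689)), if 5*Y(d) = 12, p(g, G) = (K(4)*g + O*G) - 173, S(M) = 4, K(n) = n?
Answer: √1646135/5 ≈ 256.60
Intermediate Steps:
p(g, G) = -173 + 4*g + 220*G (p(g, G) = (4*g + 220*G) - 173 = -173 + 4*g + 220*G)
Y(d) = 12/5 (Y(d) = (⅕)*12 = 12/5)
√(p(S(7), 6 + 294) + Y(-689)) = √((-173 + 4*4 + 220*(6 + 294)) + 12/5) = √((-173 + 16 + 220*300) + 12/5) = √((-173 + 16 + 66000) + 12/5) = √(65843 + 12/5) = √(329227/5) = √1646135/5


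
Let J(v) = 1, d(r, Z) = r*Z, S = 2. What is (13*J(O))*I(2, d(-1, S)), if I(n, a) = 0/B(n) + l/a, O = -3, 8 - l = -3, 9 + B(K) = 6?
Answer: -143/2 ≈ -71.500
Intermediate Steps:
B(K) = -3 (B(K) = -9 + 6 = -3)
l = 11 (l = 8 - 1*(-3) = 8 + 3 = 11)
d(r, Z) = Z*r
I(n, a) = 11/a (I(n, a) = 0/(-3) + 11/a = 0*(-⅓) + 11/a = 0 + 11/a = 11/a)
(13*J(O))*I(2, d(-1, S)) = (13*1)*(11/((2*(-1)))) = 13*(11/(-2)) = 13*(11*(-½)) = 13*(-11/2) = -143/2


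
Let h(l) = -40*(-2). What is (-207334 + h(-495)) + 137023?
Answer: -70231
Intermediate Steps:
h(l) = 80
(-207334 + h(-495)) + 137023 = (-207334 + 80) + 137023 = -207254 + 137023 = -70231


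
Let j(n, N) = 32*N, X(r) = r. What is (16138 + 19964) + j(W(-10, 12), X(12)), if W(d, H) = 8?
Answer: 36486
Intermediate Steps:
(16138 + 19964) + j(W(-10, 12), X(12)) = (16138 + 19964) + 32*12 = 36102 + 384 = 36486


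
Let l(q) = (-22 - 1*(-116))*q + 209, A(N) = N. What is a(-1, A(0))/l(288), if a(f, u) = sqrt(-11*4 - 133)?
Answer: I*sqrt(177)/27281 ≈ 0.00048767*I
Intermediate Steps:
l(q) = 209 + 94*q (l(q) = (-22 + 116)*q + 209 = 94*q + 209 = 209 + 94*q)
a(f, u) = I*sqrt(177) (a(f, u) = sqrt(-44 - 133) = sqrt(-177) = I*sqrt(177))
a(-1, A(0))/l(288) = (I*sqrt(177))/(209 + 94*288) = (I*sqrt(177))/(209 + 27072) = (I*sqrt(177))/27281 = (I*sqrt(177))*(1/27281) = I*sqrt(177)/27281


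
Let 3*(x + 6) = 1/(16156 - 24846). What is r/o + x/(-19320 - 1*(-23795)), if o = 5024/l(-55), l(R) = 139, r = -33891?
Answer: -274791870229177/293058084000 ≈ -937.67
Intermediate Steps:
x = -156421/26070 (x = -6 + 1/(3*(16156 - 24846)) = -6 + (⅓)/(-8690) = -6 + (⅓)*(-1/8690) = -6 - 1/26070 = -156421/26070 ≈ -6.0000)
o = 5024/139 ≈ 36.144
r/o + x/(-19320 - 1*(-23795)) = -33891/5024/139 - 156421/(26070*(-19320 - 1*(-23795))) = -33891*139/5024 - 156421/(26070*(-19320 + 23795)) = -4710849/5024 - 156421/26070/4475 = -4710849/5024 - 156421/26070*1/4475 = -4710849/5024 - 156421/116663250 = -274791870229177/293058084000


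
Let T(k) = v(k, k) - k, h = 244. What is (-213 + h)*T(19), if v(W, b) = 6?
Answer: -403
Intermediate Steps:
T(k) = 6 - k
(-213 + h)*T(19) = (-213 + 244)*(6 - 1*19) = 31*(6 - 19) = 31*(-13) = -403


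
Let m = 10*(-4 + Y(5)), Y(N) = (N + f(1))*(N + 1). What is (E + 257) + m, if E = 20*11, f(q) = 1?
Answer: 797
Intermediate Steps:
E = 220
Y(N) = (1 + N)² (Y(N) = (N + 1)*(N + 1) = (1 + N)*(1 + N) = (1 + N)²)
m = 320 (m = 10*(-4 + (1 + 5² + 2*5)) = 10*(-4 + (1 + 25 + 10)) = 10*(-4 + 36) = 10*32 = 320)
(E + 257) + m = (220 + 257) + 320 = 477 + 320 = 797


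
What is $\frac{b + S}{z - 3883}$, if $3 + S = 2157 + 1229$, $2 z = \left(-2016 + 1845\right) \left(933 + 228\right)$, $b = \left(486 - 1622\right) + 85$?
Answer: $- \frac{4664}{206297} \approx -0.022608$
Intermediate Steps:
$b = -1051$ ($b = -1136 + 85 = -1051$)
$z = - \frac{198531}{2}$ ($z = \frac{\left(-2016 + 1845\right) \left(933 + 228\right)}{2} = \frac{\left(-171\right) 1161}{2} = \frac{1}{2} \left(-198531\right) = - \frac{198531}{2} \approx -99266.0$)
$S = 3383$ ($S = -3 + \left(2157 + 1229\right) = -3 + 3386 = 3383$)
$\frac{b + S}{z - 3883} = \frac{-1051 + 3383}{- \frac{198531}{2} - 3883} = \frac{2332}{- \frac{206297}{2}} = 2332 \left(- \frac{2}{206297}\right) = - \frac{4664}{206297}$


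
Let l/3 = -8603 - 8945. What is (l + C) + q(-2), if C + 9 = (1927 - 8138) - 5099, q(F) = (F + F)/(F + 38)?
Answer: -575668/9 ≈ -63963.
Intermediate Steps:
l = -52644 (l = 3*(-8603 - 8945) = 3*(-17548) = -52644)
q(F) = 2*F/(38 + F) (q(F) = (2*F)/(38 + F) = 2*F/(38 + F))
C = -11319 (C = -9 + ((1927 - 8138) - 5099) = -9 + (-6211 - 5099) = -9 - 11310 = -11319)
(l + C) + q(-2) = (-52644 - 11319) + 2*(-2)/(38 - 2) = -63963 + 2*(-2)/36 = -63963 + 2*(-2)*(1/36) = -63963 - 1/9 = -575668/9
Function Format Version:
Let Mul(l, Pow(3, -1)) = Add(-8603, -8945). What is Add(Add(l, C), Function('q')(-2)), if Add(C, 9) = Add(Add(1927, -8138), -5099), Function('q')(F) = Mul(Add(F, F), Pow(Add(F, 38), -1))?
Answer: Rational(-575668, 9) ≈ -63963.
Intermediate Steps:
l = -52644 (l = Mul(3, Add(-8603, -8945)) = Mul(3, -17548) = -52644)
Function('q')(F) = Mul(2, F, Pow(Add(38, F), -1)) (Function('q')(F) = Mul(Mul(2, F), Pow(Add(38, F), -1)) = Mul(2, F, Pow(Add(38, F), -1)))
C = -11319 (C = Add(-9, Add(Add(1927, -8138), -5099)) = Add(-9, Add(-6211, -5099)) = Add(-9, -11310) = -11319)
Add(Add(l, C), Function('q')(-2)) = Add(Add(-52644, -11319), Mul(2, -2, Pow(Add(38, -2), -1))) = Add(-63963, Mul(2, -2, Pow(36, -1))) = Add(-63963, Mul(2, -2, Rational(1, 36))) = Add(-63963, Rational(-1, 9)) = Rational(-575668, 9)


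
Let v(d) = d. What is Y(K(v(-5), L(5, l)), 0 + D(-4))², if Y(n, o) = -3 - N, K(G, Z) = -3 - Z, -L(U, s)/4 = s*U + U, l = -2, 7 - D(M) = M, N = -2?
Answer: 1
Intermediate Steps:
D(M) = 7 - M
L(U, s) = -4*U - 4*U*s (L(U, s) = -4*(s*U + U) = -4*(U*s + U) = -4*(U + U*s) = -4*U - 4*U*s)
Y(n, o) = -1 (Y(n, o) = -3 - 1*(-2) = -3 + 2 = -1)
Y(K(v(-5), L(5, l)), 0 + D(-4))² = (-1)² = 1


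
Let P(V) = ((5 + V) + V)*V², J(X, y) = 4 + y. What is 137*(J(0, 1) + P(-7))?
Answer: -59732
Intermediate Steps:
P(V) = V²*(5 + 2*V) (P(V) = (5 + 2*V)*V² = V²*(5 + 2*V))
137*(J(0, 1) + P(-7)) = 137*((4 + 1) + (-7)²*(5 + 2*(-7))) = 137*(5 + 49*(5 - 14)) = 137*(5 + 49*(-9)) = 137*(5 - 441) = 137*(-436) = -59732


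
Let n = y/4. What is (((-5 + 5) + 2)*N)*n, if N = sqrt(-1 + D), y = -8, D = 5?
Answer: -8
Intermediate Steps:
N = 2 (N = sqrt(-1 + 5) = sqrt(4) = 2)
n = -2 (n = -8/4 = -8*1/4 = -2)
(((-5 + 5) + 2)*N)*n = (((-5 + 5) + 2)*2)*(-2) = ((0 + 2)*2)*(-2) = (2*2)*(-2) = 4*(-2) = -8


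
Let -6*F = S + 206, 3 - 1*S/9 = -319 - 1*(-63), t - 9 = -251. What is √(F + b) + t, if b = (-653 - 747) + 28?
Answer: -242 + 11*I*√534/6 ≈ -242.0 + 42.365*I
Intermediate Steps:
t = -242 (t = 9 - 251 = -242)
S = 2331 (S = 27 - 9*(-319 - 1*(-63)) = 27 - 9*(-319 + 63) = 27 - 9*(-256) = 27 + 2304 = 2331)
F = -2537/6 (F = -(2331 + 206)/6 = -⅙*2537 = -2537/6 ≈ -422.83)
b = -1372 (b = -1400 + 28 = -1372)
√(F + b) + t = √(-2537/6 - 1372) - 242 = √(-10769/6) - 242 = 11*I*√534/6 - 242 = -242 + 11*I*√534/6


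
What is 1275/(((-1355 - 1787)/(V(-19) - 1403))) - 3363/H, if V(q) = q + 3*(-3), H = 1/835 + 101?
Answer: 24175012415/44163952 ≈ 547.39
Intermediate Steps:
H = 84336/835 (H = 1/835 + 101 = 84336/835 ≈ 101.00)
V(q) = -9 + q (V(q) = q - 9 = -9 + q)
1275/(((-1355 - 1787)/(V(-19) - 1403))) - 3363/H = 1275/(((-1355 - 1787)/((-9 - 19) - 1403))) - 3363/84336/835 = 1275/((-3142/(-28 - 1403))) - 3363*835/84336 = 1275/((-3142/(-1431))) - 936035/28112 = 1275/((-3142*(-1/1431))) - 936035/28112 = 1275/(3142/1431) - 936035/28112 = 1275*(1431/3142) - 936035/28112 = 1824525/3142 - 936035/28112 = 24175012415/44163952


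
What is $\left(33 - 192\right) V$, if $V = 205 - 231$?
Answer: $4134$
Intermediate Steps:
$V = -26$ ($V = 205 - 231 = -26$)
$\left(33 - 192\right) V = \left(33 - 192\right) \left(-26\right) = \left(-159\right) \left(-26\right) = 4134$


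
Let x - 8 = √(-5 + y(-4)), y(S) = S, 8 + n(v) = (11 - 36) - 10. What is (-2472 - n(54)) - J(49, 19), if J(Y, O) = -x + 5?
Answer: -2426 + 3*I ≈ -2426.0 + 3.0*I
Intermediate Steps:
n(v) = -43 (n(v) = -8 + ((11 - 36) - 10) = -8 + (-25 - 10) = -8 - 35 = -43)
x = 8 + 3*I (x = 8 + √(-5 - 4) = 8 + √(-9) = 8 + 3*I ≈ 8.0 + 3.0*I)
J(Y, O) = -3 - 3*I (J(Y, O) = -(8 + 3*I) + 5 = (-8 - 3*I) + 5 = -3 - 3*I)
(-2472 - n(54)) - J(49, 19) = (-2472 - 1*(-43)) - (-3 - 3*I) = (-2472 + 43) + (3 + 3*I) = -2429 + (3 + 3*I) = -2426 + 3*I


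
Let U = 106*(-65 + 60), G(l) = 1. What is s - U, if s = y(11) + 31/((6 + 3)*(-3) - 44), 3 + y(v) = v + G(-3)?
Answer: 38238/71 ≈ 538.56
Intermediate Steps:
U = -530 (U = 106*(-5) = -530)
y(v) = -2 + v (y(v) = -3 + (v + 1) = -3 + (1 + v) = -2 + v)
s = 608/71 (s = (-2 + 11) + 31/((6 + 3)*(-3) - 44) = 9 + 31/(9*(-3) - 44) = 9 + 31/(-27 - 44) = 9 + 31/(-71) = 9 - 1/71*31 = 9 - 31/71 = 608/71 ≈ 8.5634)
s - U = 608/71 - 1*(-530) = 608/71 + 530 = 38238/71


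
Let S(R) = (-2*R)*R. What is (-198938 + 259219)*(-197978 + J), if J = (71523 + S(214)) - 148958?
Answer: -22123428405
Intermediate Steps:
S(R) = -2*R²
J = -169027 (J = (71523 - 2*214²) - 148958 = (71523 - 2*45796) - 148958 = (71523 - 91592) - 148958 = -20069 - 148958 = -169027)
(-198938 + 259219)*(-197978 + J) = (-198938 + 259219)*(-197978 - 169027) = 60281*(-367005) = -22123428405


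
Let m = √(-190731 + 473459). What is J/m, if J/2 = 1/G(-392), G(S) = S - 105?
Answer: -√70682/35128954 ≈ -7.5681e-6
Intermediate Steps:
G(S) = -105 + S
m = 2*√70682 (m = √282728 = 2*√70682 ≈ 531.72)
J = -2/497 (J = 2/(-105 - 392) = 2/(-497) = 2*(-1/497) = -2/497 ≈ -0.0040241)
J/m = -2*√70682/141364/497 = -√70682/35128954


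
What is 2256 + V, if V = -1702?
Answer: 554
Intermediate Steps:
2256 + V = 2256 - 1702 = 554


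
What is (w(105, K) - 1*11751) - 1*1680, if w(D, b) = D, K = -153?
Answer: -13326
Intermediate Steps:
(w(105, K) - 1*11751) - 1*1680 = (105 - 1*11751) - 1*1680 = (105 - 11751) - 1680 = -11646 - 1680 = -13326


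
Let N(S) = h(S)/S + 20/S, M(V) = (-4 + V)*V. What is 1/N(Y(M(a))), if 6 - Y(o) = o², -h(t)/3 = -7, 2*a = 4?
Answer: -10/41 ≈ -0.24390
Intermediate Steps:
a = 2 (a = (½)*4 = 2)
h(t) = 21 (h(t) = -3*(-7) = 21)
M(V) = V*(-4 + V)
Y(o) = 6 - o²
N(S) = 41/S (N(S) = 21/S + 20/S = 41/S)
1/N(Y(M(a))) = 1/(41/(6 - (2*(-4 + 2))²)) = 1/(41/(6 - (2*(-2))²)) = 1/(41/(6 - 1*(-4)²)) = 1/(41/(6 - 1*16)) = 1/(41/(6 - 16)) = 1/(41/(-10)) = 1/(41*(-⅒)) = 1/(-41/10) = -10/41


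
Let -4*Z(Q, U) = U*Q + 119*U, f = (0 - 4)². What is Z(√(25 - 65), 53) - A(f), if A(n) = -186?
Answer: -5563/4 - 53*I*√10/2 ≈ -1390.8 - 83.8*I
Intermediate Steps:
f = 16 (f = (-4)² = 16)
Z(Q, U) = -119*U/4 - Q*U/4 (Z(Q, U) = -(U*Q + 119*U)/4 = -(Q*U + 119*U)/4 = -(119*U + Q*U)/4 = -119*U/4 - Q*U/4)
Z(√(25 - 65), 53) - A(f) = -¼*53*(119 + √(25 - 65)) - 1*(-186) = -¼*53*(119 + √(-40)) + 186 = -¼*53*(119 + 2*I*√10) + 186 = (-6307/4 - 53*I*√10/2) + 186 = -5563/4 - 53*I*√10/2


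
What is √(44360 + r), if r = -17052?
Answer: 2*√6827 ≈ 165.25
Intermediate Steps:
√(44360 + r) = √(44360 - 17052) = √27308 = 2*√6827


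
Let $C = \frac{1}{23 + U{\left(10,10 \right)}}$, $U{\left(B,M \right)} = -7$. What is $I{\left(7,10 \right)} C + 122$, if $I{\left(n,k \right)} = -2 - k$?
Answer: $\frac{485}{4} \approx 121.25$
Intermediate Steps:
$C = \frac{1}{16}$ ($C = \frac{1}{23 - 7} = \frac{1}{16} \approx 0.0625$)
$I{\left(7,10 \right)} C + 122 = \left(-2 - 10\right) \frac{1}{16} + 122 = \left(-12\right) \frac{1}{16} + 122 = - \frac{3}{4} + 122 = \frac{485}{4}$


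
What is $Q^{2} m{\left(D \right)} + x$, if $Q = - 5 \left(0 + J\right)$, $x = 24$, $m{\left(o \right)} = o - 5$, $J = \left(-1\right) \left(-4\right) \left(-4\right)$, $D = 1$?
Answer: $-25576$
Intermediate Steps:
$J = -16$ ($J = 4 \left(-4\right) = -16$)
$m{\left(o \right)} = -5 + o$ ($m{\left(o \right)} = o - 5 = -5 + o$)
$Q = 80$ ($Q = - 5 \left(0 - 16\right) = \left(-5\right) \left(-16\right) = 80$)
$Q^{2} m{\left(D \right)} + x = 80^{2} \left(-5 + 1\right) + 24 = 6400 \left(-4\right) + 24 = -25600 + 24 = -25576$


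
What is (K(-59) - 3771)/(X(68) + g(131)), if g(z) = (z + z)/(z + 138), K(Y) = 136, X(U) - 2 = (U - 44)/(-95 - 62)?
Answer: -153516955/119144 ≈ -1288.5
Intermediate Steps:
X(U) = 358/157 - U/157 (X(U) = 2 + (U - 44)/(-95 - 62) = 2 + (-44 + U)/(-157) = 2 + (-44 + U)*(-1/157) = 2 + (44/157 - U/157) = 358/157 - U/157)
g(z) = 2*z/(138 + z) (g(z) = (2*z)/(138 + z) = 2*z/(138 + z))
(K(-59) - 3771)/(X(68) + g(131)) = (136 - 3771)/((358/157 - 1/157*68) + 2*131/(138 + 131)) = -3635/((358/157 - 68/157) + 2*131/269) = -3635/(290/157 + 2*131*(1/269)) = -3635/(290/157 + 262/269) = -3635/119144/42233 = -3635*42233/119144 = -153516955/119144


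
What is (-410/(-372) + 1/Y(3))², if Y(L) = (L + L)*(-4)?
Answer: 69169/61504 ≈ 1.1246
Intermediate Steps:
Y(L) = -8*L (Y(L) = (2*L)*(-4) = -8*L)
(-410/(-372) + 1/Y(3))² = (-410/(-372) + 1/(-8*3))² = (-410*(-1/372) + 1/(-24))² = (205/186 - 1/24)² = (263/248)² = 69169/61504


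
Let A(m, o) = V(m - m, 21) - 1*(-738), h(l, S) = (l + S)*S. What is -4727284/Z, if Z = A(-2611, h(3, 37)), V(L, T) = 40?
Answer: -2363642/389 ≈ -6076.2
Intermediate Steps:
h(l, S) = S*(S + l) (h(l, S) = (S + l)*S = S*(S + l))
A(m, o) = 778 (A(m, o) = 40 - 1*(-738) = 40 + 738 = 778)
Z = 778
-4727284/Z = -4727284/778 = -4727284*1/778 = -2363642/389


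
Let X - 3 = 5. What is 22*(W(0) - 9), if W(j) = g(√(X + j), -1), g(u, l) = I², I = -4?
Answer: 154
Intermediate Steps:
X = 8 (X = 3 + 5 = 8)
g(u, l) = 16 (g(u, l) = (-4)² = 16)
W(j) = 16
22*(W(0) - 9) = 22*(16 - 9) = 22*7 = 154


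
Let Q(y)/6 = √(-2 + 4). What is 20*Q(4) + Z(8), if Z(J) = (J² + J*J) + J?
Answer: 136 + 120*√2 ≈ 305.71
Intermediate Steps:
Z(J) = J + 2*J² (Z(J) = (J² + J²) + J = 2*J² + J = J + 2*J²)
Q(y) = 6*√2 (Q(y) = 6*√(-2 + 4) = 6*√2)
20*Q(4) + Z(8) = 20*(6*√2) + 8*(1 + 2*8) = 120*√2 + 8*(1 + 16) = 120*√2 + 8*17 = 120*√2 + 136 = 136 + 120*√2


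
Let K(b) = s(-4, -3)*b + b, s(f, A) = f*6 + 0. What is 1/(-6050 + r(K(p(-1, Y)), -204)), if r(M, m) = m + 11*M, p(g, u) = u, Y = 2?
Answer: -1/6760 ≈ -0.00014793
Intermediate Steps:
s(f, A) = 6*f (s(f, A) = 6*f + 0 = 6*f)
K(b) = -23*b (K(b) = (6*(-4))*b + b = -24*b + b = -23*b)
1/(-6050 + r(K(p(-1, Y)), -204)) = 1/(-6050 + (-204 + 11*(-23*2))) = 1/(-6050 + (-204 + 11*(-46))) = 1/(-6050 + (-204 - 506)) = 1/(-6050 - 710) = 1/(-6760) = -1/6760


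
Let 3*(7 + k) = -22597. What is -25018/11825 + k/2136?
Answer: -213886597/37887300 ≈ -5.6453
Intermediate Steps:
k = -22618/3 (k = -7 + (⅓)*(-22597) = -7 - 22597/3 = -22618/3 ≈ -7539.3)
-25018/11825 + k/2136 = -25018/11825 - 22618/3/2136 = -25018*1/11825 - 22618/3*1/2136 = -25018/11825 - 11309/3204 = -213886597/37887300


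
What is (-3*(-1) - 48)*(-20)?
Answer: 900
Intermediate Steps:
(-3*(-1) - 48)*(-20) = (3 - 48)*(-20) = -45*(-20) = 900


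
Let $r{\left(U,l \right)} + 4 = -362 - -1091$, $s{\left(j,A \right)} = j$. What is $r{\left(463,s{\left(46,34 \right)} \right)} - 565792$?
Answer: $-565067$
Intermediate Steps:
$r{\left(U,l \right)} = 725$ ($r{\left(U,l \right)} = -4 - -729 = -4 + \left(-362 + 1091\right) = -4 + 729 = 725$)
$r{\left(463,s{\left(46,34 \right)} \right)} - 565792 = 725 - 565792 = -565067$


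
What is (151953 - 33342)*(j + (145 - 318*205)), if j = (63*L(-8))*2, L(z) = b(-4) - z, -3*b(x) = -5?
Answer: -7570584297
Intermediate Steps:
b(x) = 5/3 (b(x) = -1/3*(-5) = 5/3)
L(z) = 5/3 - z
j = 1218 (j = (63*(5/3 - 1*(-8)))*2 = (63*(5/3 + 8))*2 = (63*(29/3))*2 = 609*2 = 1218)
(151953 - 33342)*(j + (145 - 318*205)) = (151953 - 33342)*(1218 + (145 - 318*205)) = 118611*(1218 + (145 - 65190)) = 118611*(1218 - 65045) = 118611*(-63827) = -7570584297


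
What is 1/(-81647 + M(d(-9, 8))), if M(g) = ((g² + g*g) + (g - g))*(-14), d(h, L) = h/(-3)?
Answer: -1/81899 ≈ -1.2210e-5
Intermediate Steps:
d(h, L) = -h/3 (d(h, L) = h*(-⅓) = -h/3)
M(g) = -28*g² (M(g) = ((g² + g²) + 0)*(-14) = (2*g² + 0)*(-14) = (2*g²)*(-14) = -28*g²)
1/(-81647 + M(d(-9, 8))) = 1/(-81647 - 28*(-⅓*(-9))²) = 1/(-81647 - 28*3²) = 1/(-81647 - 28*9) = 1/(-81647 - 252) = 1/(-81899) = -1/81899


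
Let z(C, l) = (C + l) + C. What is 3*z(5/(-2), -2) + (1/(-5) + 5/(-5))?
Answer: -111/5 ≈ -22.200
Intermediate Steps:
z(C, l) = l + 2*C
3*z(5/(-2), -2) + (1/(-5) + 5/(-5)) = 3*(-2 + 2*(5/(-2))) + (1/(-5) + 5/(-5)) = 3*(-2 + 2*(5*(-1/2))) + (1*(-1/5) + 5*(-1/5)) = 3*(-2 + 2*(-5/2)) + (-1/5 - 1) = 3*(-2 - 5) - 6/5 = 3*(-7) - 6/5 = -21 - 6/5 = -111/5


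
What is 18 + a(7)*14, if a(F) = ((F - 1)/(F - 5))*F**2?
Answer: 2076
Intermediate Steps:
a(F) = F**2*(-1 + F)/(-5 + F) (a(F) = ((-1 + F)/(-5 + F))*F**2 = F**2*(-1 + F)/(-5 + F))
18 + a(7)*14 = 18 + (7**2*(-1 + 7)/(-5 + 7))*14 = 18 + (49*6/2)*14 = 18 + (49*(1/2)*6)*14 = 18 + 147*14 = 18 + 2058 = 2076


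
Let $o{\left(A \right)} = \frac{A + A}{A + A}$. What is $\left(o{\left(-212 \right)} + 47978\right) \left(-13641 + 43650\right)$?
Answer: $1439801811$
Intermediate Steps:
$o{\left(A \right)} = 1$ ($o{\left(A \right)} = \frac{2 A}{2 A} = 2 A \frac{1}{2 A} = 1$)
$\left(o{\left(-212 \right)} + 47978\right) \left(-13641 + 43650\right) = \left(1 + 47978\right) \left(-13641 + 43650\right) = 47979 \cdot 30009 = 1439801811$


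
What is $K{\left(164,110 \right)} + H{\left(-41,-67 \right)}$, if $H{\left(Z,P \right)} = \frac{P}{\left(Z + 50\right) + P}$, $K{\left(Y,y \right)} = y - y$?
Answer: $\frac{67}{58} \approx 1.1552$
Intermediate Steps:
$K{\left(Y,y \right)} = 0$
$H{\left(Z,P \right)} = \frac{P}{50 + P + Z}$ ($H{\left(Z,P \right)} = \frac{P}{\left(50 + Z\right) + P} = \frac{P}{50 + P + Z}$)
$K{\left(164,110 \right)} + H{\left(-41,-67 \right)} = 0 - \frac{67}{50 - 67 - 41} = 0 - \frac{67}{-58} = 0 - - \frac{67}{58} = 0 + \frac{67}{58} = \frac{67}{58}$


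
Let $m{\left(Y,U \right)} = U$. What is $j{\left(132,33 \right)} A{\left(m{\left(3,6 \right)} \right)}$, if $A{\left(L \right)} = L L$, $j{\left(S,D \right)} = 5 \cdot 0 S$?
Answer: $0$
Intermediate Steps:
$j{\left(S,D \right)} = 0$ ($j{\left(S,D \right)} = 0 S = 0$)
$A{\left(L \right)} = L^{2}$
$j{\left(132,33 \right)} A{\left(m{\left(3,6 \right)} \right)} = 0 \cdot 6^{2} = 0 \cdot 36 = 0$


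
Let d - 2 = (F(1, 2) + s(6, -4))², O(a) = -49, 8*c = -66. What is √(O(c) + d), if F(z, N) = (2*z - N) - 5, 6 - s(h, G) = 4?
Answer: I*√38 ≈ 6.1644*I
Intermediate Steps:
c = -33/4 (c = (⅛)*(-66) = -33/4 ≈ -8.2500)
s(h, G) = 2 (s(h, G) = 6 - 1*4 = 6 - 4 = 2)
F(z, N) = -5 - N + 2*z (F(z, N) = (-N + 2*z) - 5 = -5 - N + 2*z)
d = 11 (d = 2 + ((-5 - 1*2 + 2*1) + 2)² = 2 + ((-5 - 2 + 2) + 2)² = 2 + (-5 + 2)² = 2 + (-3)² = 2 + 9 = 11)
√(O(c) + d) = √(-49 + 11) = √(-38) = I*√38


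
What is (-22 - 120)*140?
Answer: -19880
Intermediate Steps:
(-22 - 120)*140 = -142*140 = -19880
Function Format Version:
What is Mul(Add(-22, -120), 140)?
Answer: -19880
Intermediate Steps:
Mul(Add(-22, -120), 140) = Mul(-142, 140) = -19880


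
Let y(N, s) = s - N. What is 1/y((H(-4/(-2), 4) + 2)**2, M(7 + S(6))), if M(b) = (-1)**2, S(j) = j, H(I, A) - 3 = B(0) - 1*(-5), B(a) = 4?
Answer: -1/195 ≈ -0.0051282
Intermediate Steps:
H(I, A) = 12 (H(I, A) = 3 + (4 - 1*(-5)) = 3 + (4 + 5) = 3 + 9 = 12)
M(b) = 1
1/y((H(-4/(-2), 4) + 2)**2, M(7 + S(6))) = 1/(1 - (12 + 2)**2) = 1/(1 - 1*14**2) = 1/(1 - 1*196) = 1/(1 - 196) = 1/(-195) = -1/195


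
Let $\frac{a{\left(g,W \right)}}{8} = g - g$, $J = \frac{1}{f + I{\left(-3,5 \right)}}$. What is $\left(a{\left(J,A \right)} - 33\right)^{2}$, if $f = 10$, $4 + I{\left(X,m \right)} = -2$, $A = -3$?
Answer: $1089$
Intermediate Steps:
$I{\left(X,m \right)} = -6$ ($I{\left(X,m \right)} = -4 - 2 = -6$)
$J = \frac{1}{4}$ ($J = \frac{1}{10 - 6} = \frac{1}{4} \approx 0.25$)
$a{\left(g,W \right)} = 0$ ($a{\left(g,W \right)} = 8 \left(g - g\right) = 8 \cdot 0 = 0$)
$\left(a{\left(J,A \right)} - 33\right)^{2} = \left(0 - 33\right)^{2} = \left(-33\right)^{2} = 1089$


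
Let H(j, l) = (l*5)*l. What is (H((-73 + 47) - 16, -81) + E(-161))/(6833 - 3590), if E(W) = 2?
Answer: 32807/3243 ≈ 10.116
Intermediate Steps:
H(j, l) = 5*l**2 (H(j, l) = (5*l)*l = 5*l**2)
(H((-73 + 47) - 16, -81) + E(-161))/(6833 - 3590) = (5*(-81)**2 + 2)/(6833 - 3590) = (5*6561 + 2)/3243 = (32805 + 2)*(1/3243) = 32807*(1/3243) = 32807/3243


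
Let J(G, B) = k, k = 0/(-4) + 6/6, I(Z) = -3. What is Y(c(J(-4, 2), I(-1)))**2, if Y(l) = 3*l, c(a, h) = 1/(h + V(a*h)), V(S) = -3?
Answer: 1/4 ≈ 0.25000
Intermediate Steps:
k = 1 (k = 0*(-1/4) + 6*(1/6) = 0 + 1 = 1)
J(G, B) = 1
c(a, h) = 1/(-3 + h) (c(a, h) = 1/(h - 3) = 1/(-3 + h))
Y(c(J(-4, 2), I(-1)))**2 = (3/(-3 - 3))**2 = (3/(-6))**2 = (3*(-1/6))**2 = (-1/2)**2 = 1/4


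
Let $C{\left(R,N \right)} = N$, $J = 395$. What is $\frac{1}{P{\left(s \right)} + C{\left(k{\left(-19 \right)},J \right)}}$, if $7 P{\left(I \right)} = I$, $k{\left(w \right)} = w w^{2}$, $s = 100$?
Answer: $\frac{7}{2865} \approx 0.0024433$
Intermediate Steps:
$k{\left(w \right)} = w^{3}$
$P{\left(I \right)} = \frac{I}{7}$
$\frac{1}{P{\left(s \right)} + C{\left(k{\left(-19 \right)},J \right)}} = \frac{1}{\frac{1}{7} \cdot 100 + 395} = \frac{1}{\frac{100}{7} + 395} = \frac{1}{\frac{2865}{7}} = \frac{7}{2865}$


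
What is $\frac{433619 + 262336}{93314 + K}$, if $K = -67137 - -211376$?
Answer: $\frac{695955}{237553} \approx 2.9297$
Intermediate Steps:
$K = 144239$ ($K = -67137 + 211376 = 144239$)
$\frac{433619 + 262336}{93314 + K} = \frac{433619 + 262336}{93314 + 144239} = \frac{695955}{237553}$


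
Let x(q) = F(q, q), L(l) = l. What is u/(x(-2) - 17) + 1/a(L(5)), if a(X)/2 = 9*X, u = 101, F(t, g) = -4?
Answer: -3023/630 ≈ -4.7984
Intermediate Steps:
x(q) = -4
a(X) = 18*X (a(X) = 2*(9*X) = 18*X)
u/(x(-2) - 17) + 1/a(L(5)) = 101/(-4 - 17) + 1/(18*5) = 101/(-21) + 1/90 = 101*(-1/21) + 1/90 = -101/21 + 1/90 = -3023/630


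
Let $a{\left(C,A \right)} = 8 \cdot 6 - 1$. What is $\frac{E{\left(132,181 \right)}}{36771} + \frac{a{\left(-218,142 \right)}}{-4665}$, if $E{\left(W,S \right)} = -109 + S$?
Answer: $- \frac{464119}{57178905} \approx -0.008117$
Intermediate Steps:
$a{\left(C,A \right)} = 47$ ($a{\left(C,A \right)} = 48 - 1 = 47$)
$\frac{E{\left(132,181 \right)}}{36771} + \frac{a{\left(-218,142 \right)}}{-4665} = \frac{-109 + 181}{36771} + \frac{47}{-4665} = 72 \cdot \frac{1}{36771} + 47 \left(- \frac{1}{4665}\right) = \frac{24}{12257} - \frac{47}{4665} = - \frac{464119}{57178905}$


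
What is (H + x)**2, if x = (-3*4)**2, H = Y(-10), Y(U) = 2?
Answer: 21316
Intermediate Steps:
H = 2
x = 144 (x = (-12)**2 = 144)
(H + x)**2 = (2 + 144)**2 = 146**2 = 21316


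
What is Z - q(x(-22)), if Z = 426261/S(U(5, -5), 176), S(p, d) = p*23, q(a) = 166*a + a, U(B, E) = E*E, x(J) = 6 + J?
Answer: 1962661/575 ≈ 3413.3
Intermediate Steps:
U(B, E) = E²
q(a) = 167*a
S(p, d) = 23*p
Z = 426261/575 (Z = 426261/((23*(-5)²)) = 426261/((23*25)) = 426261/575 ≈ 741.32)
Z - q(x(-22)) = 426261/575 - 167*(6 - 22) = 426261/575 - 167*(-16) = 426261/575 - 1*(-2672) = 426261/575 + 2672 = 1962661/575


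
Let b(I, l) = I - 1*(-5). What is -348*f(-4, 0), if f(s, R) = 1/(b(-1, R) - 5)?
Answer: 348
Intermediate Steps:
b(I, l) = 5 + I (b(I, l) = I + 5 = 5 + I)
f(s, R) = -1 (f(s, R) = 1/((5 - 1) - 5) = 1/(4 - 5) = 1/(-1) = -1)
-348*f(-4, 0) = -348*(-1) = 348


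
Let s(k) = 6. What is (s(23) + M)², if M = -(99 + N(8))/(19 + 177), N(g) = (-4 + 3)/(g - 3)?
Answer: 7252249/240100 ≈ 30.205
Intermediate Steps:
N(g) = -1/(-3 + g)
M = -247/490 (M = -(99 - 1/(-3 + 8))/(19 + 177) = -(99 - 1/5)/196 = -(99 - 1*⅕)/196 = -(99 - ⅕)/196 = -494/(5*196) = -1*247/490 = -247/490 ≈ -0.50408)
(s(23) + M)² = (6 - 247/490)² = (2693/490)² = 7252249/240100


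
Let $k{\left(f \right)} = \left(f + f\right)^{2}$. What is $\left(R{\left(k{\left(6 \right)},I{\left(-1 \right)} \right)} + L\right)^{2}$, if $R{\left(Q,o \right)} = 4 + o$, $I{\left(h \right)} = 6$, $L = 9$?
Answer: $361$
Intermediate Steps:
$k{\left(f \right)} = 4 f^{2}$ ($k{\left(f \right)} = \left(2 f\right)^{2} = 4 f^{2}$)
$\left(R{\left(k{\left(6 \right)},I{\left(-1 \right)} \right)} + L\right)^{2} = \left(\left(4 + 6\right) + 9\right)^{2} = \left(10 + 9\right)^{2} = 19^{2} = 361$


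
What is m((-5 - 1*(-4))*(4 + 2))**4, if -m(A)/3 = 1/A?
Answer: 1/16 ≈ 0.062500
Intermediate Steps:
m(A) = -3/A
m((-5 - 1*(-4))*(4 + 2))**4 = (-3*1/((-5 - 1*(-4))*(4 + 2)))**4 = (-3*1/(6*(-5 + 4)))**4 = (-3/((-1*6)))**4 = (-3/(-6))**4 = (-3*(-1/6))**4 = (1/2)**4 = 1/16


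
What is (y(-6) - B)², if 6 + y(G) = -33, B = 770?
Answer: 654481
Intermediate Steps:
y(G) = -39 (y(G) = -6 - 33 = -39)
(y(-6) - B)² = (-39 - 1*770)² = (-39 - 770)² = (-809)² = 654481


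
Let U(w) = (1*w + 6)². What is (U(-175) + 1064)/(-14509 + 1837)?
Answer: -9875/4224 ≈ -2.3378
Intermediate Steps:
U(w) = (6 + w)² (U(w) = (w + 6)² = (6 + w)²)
(U(-175) + 1064)/(-14509 + 1837) = ((6 - 175)² + 1064)/(-14509 + 1837) = ((-169)² + 1064)/(-12672) = (28561 + 1064)*(-1/12672) = 29625*(-1/12672) = -9875/4224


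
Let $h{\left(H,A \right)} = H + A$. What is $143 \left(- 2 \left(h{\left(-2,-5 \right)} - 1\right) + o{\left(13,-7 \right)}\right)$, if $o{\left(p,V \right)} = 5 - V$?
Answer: $4004$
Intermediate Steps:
$h{\left(H,A \right)} = A + H$
$143 \left(- 2 \left(h{\left(-2,-5 \right)} - 1\right) + o{\left(13,-7 \right)}\right) = 143 \left(- 2 \left(\left(-5 - 2\right) - 1\right) + \left(5 - -7\right)\right) = 143 \left(- 2 \left(-7 - 1\right) + \left(5 + 7\right)\right) = 143 \left(\left(-2\right) \left(-8\right) + 12\right) = 143 \left(16 + 12\right) = 143 \cdot 28 = 4004$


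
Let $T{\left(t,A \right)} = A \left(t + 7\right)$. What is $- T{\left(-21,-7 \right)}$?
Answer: $-98$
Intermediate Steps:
$T{\left(t,A \right)} = A \left(7 + t\right)$
$- T{\left(-21,-7 \right)} = - \left(-7\right) \left(7 - 21\right) = - \left(-7\right) \left(-14\right) = \left(-1\right) 98 = -98$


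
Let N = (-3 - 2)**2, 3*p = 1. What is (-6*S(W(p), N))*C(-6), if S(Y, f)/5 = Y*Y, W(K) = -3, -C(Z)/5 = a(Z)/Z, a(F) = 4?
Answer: -900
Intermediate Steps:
C(Z) = -20/Z
p = 1/3 (p = (1/3)*1 = 1/3 ≈ 0.33333)
N = 25 (N = (-5)**2 = 25)
S(Y, f) = 5*Y**2 (S(Y, f) = 5*(Y*Y) = 5*Y**2)
(-6*S(W(p), N))*C(-6) = (-30*(-3)**2)*(-20/(-6)) = (-30*9)*(-20*(-1/6)) = -6*45*(10/3) = -270*10/3 = -900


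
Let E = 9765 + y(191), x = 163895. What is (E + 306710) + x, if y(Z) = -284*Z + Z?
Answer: 426317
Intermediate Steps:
y(Z) = -283*Z
E = -44288 (E = 9765 - 283*191 = 9765 - 54053 = -44288)
(E + 306710) + x = (-44288 + 306710) + 163895 = 262422 + 163895 = 426317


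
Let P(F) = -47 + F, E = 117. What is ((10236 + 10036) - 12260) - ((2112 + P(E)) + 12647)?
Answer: -6817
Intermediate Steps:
((10236 + 10036) - 12260) - ((2112 + P(E)) + 12647) = ((10236 + 10036) - 12260) - ((2112 + (-47 + 117)) + 12647) = (20272 - 12260) - ((2112 + 70) + 12647) = 8012 - (2182 + 12647) = 8012 - 1*14829 = 8012 - 14829 = -6817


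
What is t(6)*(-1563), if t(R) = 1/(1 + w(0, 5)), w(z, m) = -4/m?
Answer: -7815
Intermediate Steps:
t(R) = 5 (t(R) = 1/(1 - 4/5) = 1/(1 - 4*⅕) = 1/(1 - ⅘) = 1/(⅕) = 5)
t(6)*(-1563) = 5*(-1563) = -7815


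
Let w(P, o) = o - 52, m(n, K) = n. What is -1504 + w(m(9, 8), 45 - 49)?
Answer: -1560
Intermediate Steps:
w(P, o) = -52 + o
-1504 + w(m(9, 8), 45 - 49) = -1504 + (-52 + (45 - 49)) = -1504 + (-52 - 4) = -1504 - 56 = -1560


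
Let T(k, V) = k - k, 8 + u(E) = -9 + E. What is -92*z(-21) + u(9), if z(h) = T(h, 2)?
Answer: -8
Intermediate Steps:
u(E) = -17 + E (u(E) = -8 + (-9 + E) = -17 + E)
T(k, V) = 0
z(h) = 0
-92*z(-21) + u(9) = -92*0 + (-17 + 9) = 0 - 8 = -8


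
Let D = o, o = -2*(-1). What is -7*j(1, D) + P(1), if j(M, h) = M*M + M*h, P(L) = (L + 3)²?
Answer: -5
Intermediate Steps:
o = 2
D = 2
P(L) = (3 + L)²
j(M, h) = M² + M*h
-7*j(1, D) + P(1) = -7*(1 + 2) + (3 + 1)² = -7*3 + 4² = -7*3 + 16 = -21 + 16 = -5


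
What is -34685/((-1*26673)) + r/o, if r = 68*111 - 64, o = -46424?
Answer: 352648927/309566838 ≈ 1.1392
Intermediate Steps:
r = 7484 (r = 7548 - 64 = 7484)
-34685/((-1*26673)) + r/o = -34685/((-1*26673)) + 7484/(-46424) = -34685/(-26673) + 7484*(-1/46424) = -34685*(-1/26673) - 1871/11606 = 34685/26673 - 1871/11606 = 352648927/309566838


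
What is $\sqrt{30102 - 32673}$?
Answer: $i \sqrt{2571} \approx 50.705 i$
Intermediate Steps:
$\sqrt{30102 - 32673} = \sqrt{-2571} = i \sqrt{2571}$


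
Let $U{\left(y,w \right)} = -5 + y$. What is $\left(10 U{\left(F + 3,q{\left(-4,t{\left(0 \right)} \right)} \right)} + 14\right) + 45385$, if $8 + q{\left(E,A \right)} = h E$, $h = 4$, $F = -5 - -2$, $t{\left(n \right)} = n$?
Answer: $45349$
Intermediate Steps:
$F = -3$ ($F = -5 + 2 = -3$)
$q{\left(E,A \right)} = -8 + 4 E$
$\left(10 U{\left(F + 3,q{\left(-4,t{\left(0 \right)} \right)} \right)} + 14\right) + 45385 = \left(10 \left(-5 + \left(-3 + 3\right)\right) + 14\right) + 45385 = \left(10 \left(-5 + 0\right) + 14\right) + 45385 = \left(10 \left(-5\right) + 14\right) + 45385 = \left(-50 + 14\right) + 45385 = -36 + 45385 = 45349$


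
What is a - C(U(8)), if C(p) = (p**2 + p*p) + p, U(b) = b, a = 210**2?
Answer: 43964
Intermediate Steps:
a = 44100
C(p) = p + 2*p**2 (C(p) = (p**2 + p**2) + p = 2*p**2 + p = p + 2*p**2)
a - C(U(8)) = 44100 - 8*(1 + 2*8) = 44100 - 8*(1 + 16) = 44100 - 8*17 = 44100 - 1*136 = 44100 - 136 = 43964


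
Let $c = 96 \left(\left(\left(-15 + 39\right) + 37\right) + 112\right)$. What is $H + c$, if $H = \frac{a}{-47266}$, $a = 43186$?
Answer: $\frac{392475271}{23633} \approx 16607.0$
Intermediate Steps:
$H = - \frac{21593}{23633}$ ($H = \frac{43186}{-47266} = 43186 \left(- \frac{1}{47266}\right) = - \frac{21593}{23633} \approx -0.91368$)
$c = 16608$ ($c = 96 \left(\left(24 + 37\right) + 112\right) = 96 \left(61 + 112\right) = 96 \cdot 173 = 16608$)
$H + c = - \frac{21593}{23633} + 16608 = \frac{392475271}{23633}$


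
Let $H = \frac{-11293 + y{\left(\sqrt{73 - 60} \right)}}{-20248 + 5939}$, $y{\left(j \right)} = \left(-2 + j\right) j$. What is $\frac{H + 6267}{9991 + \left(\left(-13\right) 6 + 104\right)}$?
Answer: $\frac{9965087}{15925917} + \frac{2 \sqrt{13}}{143333253} \approx 0.62572$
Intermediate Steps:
$y{\left(j \right)} = j \left(-2 + j\right)$
$H = \frac{11293}{14309} - \frac{\sqrt{13} \left(-2 + \sqrt{13}\right)}{14309}$ ($H = \frac{-11293 + \sqrt{73 - 60} \left(-2 + \sqrt{73 - 60}\right)}{-20248 + 5939} = \frac{-11293 + \sqrt{13} \left(-2 + \sqrt{13}\right)}{-14309} = \left(-11293 + \sqrt{13} \left(-2 + \sqrt{13}\right)\right) \left(- \frac{1}{14309}\right) = \frac{11293}{14309} - \frac{\sqrt{13} \left(-2 + \sqrt{13}\right)}{14309} \approx 0.78882$)
$\frac{H + 6267}{9991 + \left(\left(-13\right) 6 + 104\right)} = \frac{\left(\frac{11280}{14309} + \frac{2 \sqrt{13}}{14309}\right) + 6267}{9991 + \left(\left(-13\right) 6 + 104\right)} = \frac{\frac{89685783}{14309} + \frac{2 \sqrt{13}}{14309}}{9991 + \left(-78 + 104\right)} = \frac{\frac{89685783}{14309} + \frac{2 \sqrt{13}}{14309}}{9991 + 26} = \frac{\frac{89685783}{14309} + \frac{2 \sqrt{13}}{14309}}{10017} = \left(\frac{89685783}{14309} + \frac{2 \sqrt{13}}{14309}\right) \frac{1}{10017} = \frac{9965087}{15925917} + \frac{2 \sqrt{13}}{143333253}$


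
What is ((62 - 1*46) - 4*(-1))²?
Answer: 400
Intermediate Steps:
((62 - 1*46) - 4*(-1))² = ((62 - 46) + 4)² = (16 + 4)² = 20² = 400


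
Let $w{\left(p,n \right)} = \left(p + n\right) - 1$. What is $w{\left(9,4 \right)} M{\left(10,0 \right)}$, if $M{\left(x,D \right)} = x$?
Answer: $120$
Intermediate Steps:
$w{\left(p,n \right)} = -1 + n + p$ ($w{\left(p,n \right)} = \left(n + p\right) - 1 = -1 + n + p$)
$w{\left(9,4 \right)} M{\left(10,0 \right)} = \left(-1 + 4 + 9\right) 10 = 12 \cdot 10 = 120$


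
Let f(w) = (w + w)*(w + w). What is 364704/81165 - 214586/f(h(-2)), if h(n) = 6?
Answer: -2894059219/1947960 ≈ -1485.7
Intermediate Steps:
f(w) = 4*w**2 (f(w) = (2*w)*(2*w) = 4*w**2)
364704/81165 - 214586/f(h(-2)) = 364704/81165 - 214586/(4*6**2) = 364704*(1/81165) - 214586/(4*36) = 121568/27055 - 214586/144 = 121568/27055 - 214586*1/144 = 121568/27055 - 107293/72 = -2894059219/1947960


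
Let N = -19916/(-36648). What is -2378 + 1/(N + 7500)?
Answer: -163416100900/68719979 ≈ -2378.0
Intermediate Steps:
N = 4979/9162 (N = -19916*(-1/36648) = 4979/9162 ≈ 0.54344)
-2378 + 1/(N + 7500) = -2378 + 1/(4979/9162 + 7500) = -2378 + 1/(68719979/9162) = -2378 + 9162/68719979 = -163416100900/68719979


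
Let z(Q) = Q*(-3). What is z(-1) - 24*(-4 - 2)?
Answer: 147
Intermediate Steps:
z(Q) = -3*Q
z(-1) - 24*(-4 - 2) = -3*(-1) - 24*(-4 - 2) = 3 - 24*(-6) = 3 + 144 = 147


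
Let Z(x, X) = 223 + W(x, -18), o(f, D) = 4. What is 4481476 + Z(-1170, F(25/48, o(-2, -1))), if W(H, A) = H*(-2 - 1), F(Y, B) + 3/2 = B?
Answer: 4485209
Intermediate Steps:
F(Y, B) = -3/2 + B
W(H, A) = -3*H (W(H, A) = H*(-3) = -3*H)
Z(x, X) = 223 - 3*x
4481476 + Z(-1170, F(25/48, o(-2, -1))) = 4481476 + (223 - 3*(-1170)) = 4481476 + (223 + 3510) = 4481476 + 3733 = 4485209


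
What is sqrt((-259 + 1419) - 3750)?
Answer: I*sqrt(2590) ≈ 50.892*I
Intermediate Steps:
sqrt((-259 + 1419) - 3750) = sqrt(1160 - 3750) = sqrt(-2590) = I*sqrt(2590)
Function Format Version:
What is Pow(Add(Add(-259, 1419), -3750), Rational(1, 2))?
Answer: Mul(I, Pow(2590, Rational(1, 2))) ≈ Mul(50.892, I)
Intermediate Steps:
Pow(Add(Add(-259, 1419), -3750), Rational(1, 2)) = Pow(Add(1160, -3750), Rational(1, 2)) = Pow(-2590, Rational(1, 2)) = Mul(I, Pow(2590, Rational(1, 2)))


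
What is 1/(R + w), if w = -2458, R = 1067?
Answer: -1/1391 ≈ -0.00071891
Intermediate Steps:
1/(R + w) = 1/(1067 - 2458) = 1/(-1391) = -1/1391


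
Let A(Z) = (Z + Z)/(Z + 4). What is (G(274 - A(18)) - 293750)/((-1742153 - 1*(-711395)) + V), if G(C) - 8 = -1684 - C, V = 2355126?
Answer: -1626341/7284024 ≈ -0.22328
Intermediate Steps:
A(Z) = 2*Z/(4 + Z) (A(Z) = (2*Z)/(4 + Z) = 2*Z/(4 + Z))
G(C) = -1676 - C (G(C) = 8 + (-1684 - C) = -1676 - C)
(G(274 - A(18)) - 293750)/((-1742153 - 1*(-711395)) + V) = ((-1676 - (274 - 2*18/(4 + 18))) - 293750)/((-1742153 - 1*(-711395)) + 2355126) = ((-1676 - (274 - 2*18/22)) - 293750)/((-1742153 + 711395) + 2355126) = ((-1676 - (274 - 2*18/22)) - 293750)/(-1030758 + 2355126) = ((-1676 - (274 - 1*18/11)) - 293750)/1324368 = ((-1676 - (274 - 18/11)) - 293750)*(1/1324368) = ((-1676 - 1*2996/11) - 293750)*(1/1324368) = ((-1676 - 2996/11) - 293750)*(1/1324368) = (-21432/11 - 293750)*(1/1324368) = -3252682/11*1/1324368 = -1626341/7284024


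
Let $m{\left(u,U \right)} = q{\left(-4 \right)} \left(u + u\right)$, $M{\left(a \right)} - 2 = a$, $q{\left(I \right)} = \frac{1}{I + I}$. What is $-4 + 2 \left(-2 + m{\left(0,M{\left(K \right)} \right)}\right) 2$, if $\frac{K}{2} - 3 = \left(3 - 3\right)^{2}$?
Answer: $-12$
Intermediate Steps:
$K = 6$ ($K = 6 + 2 \left(3 - 3\right)^{2} = 6 + 2 \cdot 0^{2} = 6 + 2 \cdot 0 = 6 + 0 = 6$)
$q{\left(I \right)} = \frac{1}{2 I}$
$M{\left(a \right)} = 2 + a$
$m{\left(u,U \right)} = - \frac{u}{4}$ ($m{\left(u,U \right)} = \frac{1}{2 \left(-4\right)} \left(u + u\right) = \frac{1}{2} \left(- \frac{1}{4}\right) 2 u = - \frac{2 u}{8} = - \frac{u}{4}$)
$-4 + 2 \left(-2 + m{\left(0,M{\left(K \right)} \right)}\right) 2 = -4 + 2 \left(-2 - 0\right) 2 = -4 + 2 \left(-2 + 0\right) 2 = -4 + 2 \left(\left(-2\right) 2\right) = -4 + 2 \left(-4\right) = -4 - 8 = -12$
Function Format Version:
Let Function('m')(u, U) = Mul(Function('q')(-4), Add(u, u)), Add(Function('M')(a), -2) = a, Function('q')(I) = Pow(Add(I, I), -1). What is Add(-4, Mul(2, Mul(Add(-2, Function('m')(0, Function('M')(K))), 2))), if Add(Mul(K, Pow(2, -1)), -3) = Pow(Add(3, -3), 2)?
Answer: -12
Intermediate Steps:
K = 6 (K = Add(6, Mul(2, Pow(Add(3, -3), 2))) = Add(6, Mul(2, Pow(0, 2))) = Add(6, Mul(2, 0)) = Add(6, 0) = 6)
Function('q')(I) = Mul(Rational(1, 2), Pow(I, -1)) (Function('q')(I) = Pow(Mul(2, I), -1) = Mul(Rational(1, 2), Pow(I, -1)))
Function('M')(a) = Add(2, a)
Function('m')(u, U) = Mul(Rational(-1, 4), u) (Function('m')(u, U) = Mul(Mul(Rational(1, 2), Pow(-4, -1)), Add(u, u)) = Mul(Mul(Rational(1, 2), Rational(-1, 4)), Mul(2, u)) = Mul(Rational(-1, 8), Mul(2, u)) = Mul(Rational(-1, 4), u))
Add(-4, Mul(2, Mul(Add(-2, Function('m')(0, Function('M')(K))), 2))) = Add(-4, Mul(2, Mul(Add(-2, Mul(Rational(-1, 4), 0)), 2))) = Add(-4, Mul(2, Mul(Add(-2, 0), 2))) = Add(-4, Mul(2, Mul(-2, 2))) = Add(-4, Mul(2, -4)) = Add(-4, -8) = -12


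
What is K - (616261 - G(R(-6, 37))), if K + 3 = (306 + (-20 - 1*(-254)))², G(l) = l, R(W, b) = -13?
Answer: -324677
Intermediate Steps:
K = 291597 (K = -3 + (306 + (-20 - 1*(-254)))² = -3 + (306 + (-20 + 254))² = -3 + (306 + 234)² = -3 + 540² = -3 + 291600 = 291597)
K - (616261 - G(R(-6, 37))) = 291597 - (616261 - 1*(-13)) = 291597 - (616261 + 13) = 291597 - 1*616274 = 291597 - 616274 = -324677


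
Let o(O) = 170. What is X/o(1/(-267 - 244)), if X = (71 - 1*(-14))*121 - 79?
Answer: 5103/85 ≈ 60.035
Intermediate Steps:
X = 10206 (X = (71 + 14)*121 - 79 = 85*121 - 79 = 10285 - 79 = 10206)
X/o(1/(-267 - 244)) = 10206/170 = 10206*(1/170) = 5103/85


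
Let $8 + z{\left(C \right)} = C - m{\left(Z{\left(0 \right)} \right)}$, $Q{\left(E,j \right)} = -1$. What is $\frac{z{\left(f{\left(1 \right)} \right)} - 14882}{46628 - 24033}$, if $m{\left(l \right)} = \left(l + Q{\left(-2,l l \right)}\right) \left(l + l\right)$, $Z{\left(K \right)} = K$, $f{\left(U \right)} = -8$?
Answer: $- \frac{14898}{22595} \approx -0.65935$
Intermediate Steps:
$m{\left(l \right)} = 2 l \left(-1 + l\right)$ ($m{\left(l \right)} = \left(l - 1\right) \left(l + l\right) = \left(-1 + l\right) 2 l = 2 l \left(-1 + l\right)$)
$z{\left(C \right)} = -8 + C$ ($z{\left(C \right)} = -8 + \left(C - 2 \cdot 0 \left(-1 + 0\right)\right) = -8 + \left(C - 2 \cdot 0 \left(-1\right)\right) = -8 + \left(C - 0\right) = -8 + \left(C + 0\right) = -8 + C$)
$\frac{z{\left(f{\left(1 \right)} \right)} - 14882}{46628 - 24033} = \frac{\left(-8 - 8\right) - 14882}{46628 - 24033} = \frac{-16 - 14882}{22595} = \left(-14898\right) \frac{1}{22595} = - \frac{14898}{22595}$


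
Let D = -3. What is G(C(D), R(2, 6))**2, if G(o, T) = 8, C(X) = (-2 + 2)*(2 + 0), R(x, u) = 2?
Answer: 64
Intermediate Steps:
C(X) = 0 (C(X) = 0*2 = 0)
G(C(D), R(2, 6))**2 = 8**2 = 64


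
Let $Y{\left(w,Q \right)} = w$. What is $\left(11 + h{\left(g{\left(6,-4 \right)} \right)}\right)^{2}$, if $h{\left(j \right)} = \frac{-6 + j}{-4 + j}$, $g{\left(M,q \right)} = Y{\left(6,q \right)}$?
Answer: $121$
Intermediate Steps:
$g{\left(M,q \right)} = 6$
$h{\left(j \right)} = \frac{-6 + j}{-4 + j}$
$\left(11 + h{\left(g{\left(6,-4 \right)} \right)}\right)^{2} = \left(11 + \frac{-6 + 6}{-4 + 6}\right)^{2} = \left(11 + \frac{1}{2} \cdot 0\right)^{2} = \left(11 + 0\right)^{2} = 11^{2} = 121$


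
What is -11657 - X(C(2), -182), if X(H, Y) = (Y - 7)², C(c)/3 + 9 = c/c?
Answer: -47378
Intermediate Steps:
C(c) = -24 (C(c) = -27 + 3*(c/c) = -27 + 3*1 = -27 + 3 = -24)
X(H, Y) = (-7 + Y)²
-11657 - X(C(2), -182) = -11657 - (-7 - 182)² = -11657 - 1*(-189)² = -11657 - 1*35721 = -11657 - 35721 = -47378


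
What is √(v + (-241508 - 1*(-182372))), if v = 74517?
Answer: 3*√1709 ≈ 124.02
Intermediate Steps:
√(v + (-241508 - 1*(-182372))) = √(74517 + (-241508 - 1*(-182372))) = √(74517 + (-241508 + 182372)) = √(74517 - 59136) = √15381 = 3*√1709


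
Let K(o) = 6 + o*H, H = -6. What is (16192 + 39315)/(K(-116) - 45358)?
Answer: -55507/44656 ≈ -1.2430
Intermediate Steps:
K(o) = 6 - 6*o (K(o) = 6 + o*(-6) = 6 - 6*o)
(16192 + 39315)/(K(-116) - 45358) = (16192 + 39315)/((6 - 6*(-116)) - 45358) = 55507/((6 + 696) - 45358) = 55507/(702 - 45358) = 55507/(-44656) = 55507*(-1/44656) = -55507/44656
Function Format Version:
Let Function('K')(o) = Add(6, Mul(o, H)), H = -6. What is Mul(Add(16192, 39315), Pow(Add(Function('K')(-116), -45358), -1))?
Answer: Rational(-55507, 44656) ≈ -1.2430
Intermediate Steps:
Function('K')(o) = Add(6, Mul(-6, o)) (Function('K')(o) = Add(6, Mul(o, -6)) = Add(6, Mul(-6, o)))
Mul(Add(16192, 39315), Pow(Add(Function('K')(-116), -45358), -1)) = Mul(Add(16192, 39315), Pow(Add(Add(6, Mul(-6, -116)), -45358), -1)) = Mul(55507, Pow(Add(Add(6, 696), -45358), -1)) = Mul(55507, Pow(Add(702, -45358), -1)) = Mul(55507, Pow(-44656, -1)) = Mul(55507, Rational(-1, 44656)) = Rational(-55507, 44656)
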